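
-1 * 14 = -14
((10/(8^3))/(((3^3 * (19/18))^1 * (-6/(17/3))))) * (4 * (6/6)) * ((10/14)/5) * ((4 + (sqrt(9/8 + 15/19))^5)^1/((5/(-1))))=17/57456 + 159953 * sqrt(11058)/44838764544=0.00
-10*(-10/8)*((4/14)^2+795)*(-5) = -4869875/98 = -49692.60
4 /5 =0.80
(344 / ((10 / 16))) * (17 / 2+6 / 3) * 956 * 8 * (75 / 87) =1104983040 / 29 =38102863.45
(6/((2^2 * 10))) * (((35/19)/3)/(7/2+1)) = 7/342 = 0.02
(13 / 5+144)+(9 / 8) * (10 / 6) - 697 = -21941 / 40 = -548.52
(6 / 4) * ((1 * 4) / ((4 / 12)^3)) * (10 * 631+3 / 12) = 2044521 / 2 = 1022260.50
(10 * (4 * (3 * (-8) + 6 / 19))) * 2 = -36000 / 19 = -1894.74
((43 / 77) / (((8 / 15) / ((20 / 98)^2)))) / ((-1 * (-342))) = 5375 / 42151956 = 0.00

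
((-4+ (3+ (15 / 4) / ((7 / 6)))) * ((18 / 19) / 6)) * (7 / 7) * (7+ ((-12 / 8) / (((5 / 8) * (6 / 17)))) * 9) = -25203 / 1330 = -18.95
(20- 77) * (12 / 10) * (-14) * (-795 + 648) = -703836 / 5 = -140767.20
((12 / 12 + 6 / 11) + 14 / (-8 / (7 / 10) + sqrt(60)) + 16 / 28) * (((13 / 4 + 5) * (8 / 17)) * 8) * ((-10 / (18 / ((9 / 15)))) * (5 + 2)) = 31760 / 2941 + 422576 * sqrt(15) / 14705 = 122.10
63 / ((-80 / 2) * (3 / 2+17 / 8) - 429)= -0.11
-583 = -583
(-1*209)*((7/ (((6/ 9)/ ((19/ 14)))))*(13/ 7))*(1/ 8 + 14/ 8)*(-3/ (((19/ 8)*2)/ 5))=1833975/ 56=32749.55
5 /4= 1.25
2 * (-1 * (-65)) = 130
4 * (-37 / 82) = -74 / 41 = -1.80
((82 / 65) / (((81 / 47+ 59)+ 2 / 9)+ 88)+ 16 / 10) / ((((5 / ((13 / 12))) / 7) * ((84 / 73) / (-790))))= -1674.84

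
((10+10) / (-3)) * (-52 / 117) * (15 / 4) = 100 / 9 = 11.11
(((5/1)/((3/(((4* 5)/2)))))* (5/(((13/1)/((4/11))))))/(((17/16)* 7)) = 16000/51051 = 0.31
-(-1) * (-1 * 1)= -1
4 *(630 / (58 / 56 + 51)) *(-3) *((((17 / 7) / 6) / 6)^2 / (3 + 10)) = -2890 / 56823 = -0.05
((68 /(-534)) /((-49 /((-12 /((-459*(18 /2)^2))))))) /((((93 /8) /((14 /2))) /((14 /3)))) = 128 /54305397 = 0.00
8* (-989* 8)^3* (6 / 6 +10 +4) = -59434700943360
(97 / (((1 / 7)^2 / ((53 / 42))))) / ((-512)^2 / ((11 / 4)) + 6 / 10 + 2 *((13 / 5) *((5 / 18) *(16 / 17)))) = 100943535 / 1604354258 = 0.06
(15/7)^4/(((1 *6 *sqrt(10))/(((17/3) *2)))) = 19125 *sqrt(10)/4802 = 12.59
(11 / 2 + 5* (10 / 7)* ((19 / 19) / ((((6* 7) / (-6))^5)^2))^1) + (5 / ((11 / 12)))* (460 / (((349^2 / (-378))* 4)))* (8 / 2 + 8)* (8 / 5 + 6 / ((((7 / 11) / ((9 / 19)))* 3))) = -6710092746834048903 / 100671276592891774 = -66.65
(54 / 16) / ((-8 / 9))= -243 / 64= -3.80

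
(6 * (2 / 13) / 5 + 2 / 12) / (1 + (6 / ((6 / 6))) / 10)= 137 / 624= 0.22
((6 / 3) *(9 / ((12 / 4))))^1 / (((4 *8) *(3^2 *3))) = 1 / 144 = 0.01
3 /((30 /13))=13 /10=1.30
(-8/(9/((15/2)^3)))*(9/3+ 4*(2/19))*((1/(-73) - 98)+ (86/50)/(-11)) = 1921494900/15257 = 125941.86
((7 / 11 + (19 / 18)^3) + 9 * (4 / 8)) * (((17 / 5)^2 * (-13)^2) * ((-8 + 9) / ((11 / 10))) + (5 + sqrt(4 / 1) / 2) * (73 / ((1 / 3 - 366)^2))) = 11900837313376459 / 1061515044810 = 11211.18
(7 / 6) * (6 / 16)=7 / 16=0.44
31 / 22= 1.41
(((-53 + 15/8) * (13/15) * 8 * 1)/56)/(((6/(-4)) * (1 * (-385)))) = -0.01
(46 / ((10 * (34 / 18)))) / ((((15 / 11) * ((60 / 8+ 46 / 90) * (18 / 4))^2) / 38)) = 461472 / 8837297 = 0.05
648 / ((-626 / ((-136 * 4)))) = 176256 / 313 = 563.12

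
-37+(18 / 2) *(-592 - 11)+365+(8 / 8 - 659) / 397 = -2024961 / 397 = -5100.66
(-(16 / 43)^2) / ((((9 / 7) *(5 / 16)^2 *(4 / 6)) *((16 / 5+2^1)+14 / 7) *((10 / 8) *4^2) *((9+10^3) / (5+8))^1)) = -186368 / 1259307675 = -0.00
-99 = -99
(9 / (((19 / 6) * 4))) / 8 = 27 / 304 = 0.09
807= 807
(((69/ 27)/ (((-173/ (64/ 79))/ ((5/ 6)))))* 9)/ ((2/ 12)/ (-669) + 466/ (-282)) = 0.05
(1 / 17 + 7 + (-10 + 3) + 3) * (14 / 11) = 728 / 187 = 3.89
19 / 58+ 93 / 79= 6895 / 4582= 1.50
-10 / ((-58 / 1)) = 5 / 29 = 0.17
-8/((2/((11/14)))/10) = -220/7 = -31.43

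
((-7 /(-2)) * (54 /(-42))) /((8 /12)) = -27 /4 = -6.75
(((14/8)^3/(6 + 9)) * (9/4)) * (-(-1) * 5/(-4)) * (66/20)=-33957/10240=-3.32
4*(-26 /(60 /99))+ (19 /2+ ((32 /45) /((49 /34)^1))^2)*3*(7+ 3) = 39124397 /324135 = 120.70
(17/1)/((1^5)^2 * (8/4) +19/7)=119/33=3.61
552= 552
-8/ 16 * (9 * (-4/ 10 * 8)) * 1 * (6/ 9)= 48/ 5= 9.60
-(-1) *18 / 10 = 9 / 5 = 1.80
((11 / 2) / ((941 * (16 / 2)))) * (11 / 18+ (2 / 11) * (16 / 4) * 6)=985 / 271008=0.00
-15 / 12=-5 / 4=-1.25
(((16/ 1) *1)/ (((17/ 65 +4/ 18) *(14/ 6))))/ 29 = 28080/ 57449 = 0.49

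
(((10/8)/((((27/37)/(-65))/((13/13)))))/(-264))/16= 12025/456192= 0.03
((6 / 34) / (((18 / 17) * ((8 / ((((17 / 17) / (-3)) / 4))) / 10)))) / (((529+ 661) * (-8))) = 1 / 548352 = 0.00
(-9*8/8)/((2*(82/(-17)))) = 153/164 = 0.93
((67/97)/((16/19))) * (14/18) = 8911/13968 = 0.64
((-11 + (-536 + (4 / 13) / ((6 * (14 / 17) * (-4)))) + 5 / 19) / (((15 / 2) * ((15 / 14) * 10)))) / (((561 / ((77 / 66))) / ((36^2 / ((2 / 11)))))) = -158816266 / 1574625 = -100.86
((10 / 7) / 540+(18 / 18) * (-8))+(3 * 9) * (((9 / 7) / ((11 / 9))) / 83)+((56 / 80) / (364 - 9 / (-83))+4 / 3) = -6.32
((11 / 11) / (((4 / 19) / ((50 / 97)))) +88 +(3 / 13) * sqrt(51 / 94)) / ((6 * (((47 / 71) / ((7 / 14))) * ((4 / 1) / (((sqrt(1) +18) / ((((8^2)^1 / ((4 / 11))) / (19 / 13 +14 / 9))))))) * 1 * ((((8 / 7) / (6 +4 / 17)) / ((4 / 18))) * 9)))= 176669087 * sqrt(4794) / 52113652411392 +1033337489863 / 8273362166784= 0.13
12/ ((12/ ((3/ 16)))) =3/ 16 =0.19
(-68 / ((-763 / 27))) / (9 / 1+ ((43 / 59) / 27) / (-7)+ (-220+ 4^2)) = -731187 / 59254798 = -0.01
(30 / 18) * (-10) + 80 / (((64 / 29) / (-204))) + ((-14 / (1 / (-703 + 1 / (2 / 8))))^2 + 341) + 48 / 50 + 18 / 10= 95758728.09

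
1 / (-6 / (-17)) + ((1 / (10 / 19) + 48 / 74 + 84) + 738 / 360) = 202979 / 2220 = 91.43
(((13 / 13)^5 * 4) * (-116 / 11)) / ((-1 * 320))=29 / 220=0.13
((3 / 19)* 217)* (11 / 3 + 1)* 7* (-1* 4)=-85064 / 19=-4477.05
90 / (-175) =-18 / 35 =-0.51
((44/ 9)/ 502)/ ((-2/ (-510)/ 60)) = 37400/ 251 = 149.00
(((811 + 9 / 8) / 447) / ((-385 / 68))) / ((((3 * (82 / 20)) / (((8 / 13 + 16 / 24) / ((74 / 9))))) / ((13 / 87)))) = -2761225 / 4542585201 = -0.00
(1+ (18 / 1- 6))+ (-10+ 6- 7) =2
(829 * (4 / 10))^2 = 2748964 / 25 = 109958.56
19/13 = 1.46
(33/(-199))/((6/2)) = -11/199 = -0.06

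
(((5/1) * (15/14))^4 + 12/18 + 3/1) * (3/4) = 95344451/153664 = 620.47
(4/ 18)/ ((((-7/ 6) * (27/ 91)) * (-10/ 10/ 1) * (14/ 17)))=442/ 567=0.78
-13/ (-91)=1/ 7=0.14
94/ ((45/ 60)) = 376/ 3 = 125.33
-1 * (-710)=710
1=1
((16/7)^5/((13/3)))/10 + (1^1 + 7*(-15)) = -112042456/1092455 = -102.56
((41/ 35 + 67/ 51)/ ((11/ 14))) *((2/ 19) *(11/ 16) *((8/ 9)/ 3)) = 8872/ 130815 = 0.07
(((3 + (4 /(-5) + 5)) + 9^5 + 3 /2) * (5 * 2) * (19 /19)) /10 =590577 /10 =59057.70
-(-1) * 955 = 955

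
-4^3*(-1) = 64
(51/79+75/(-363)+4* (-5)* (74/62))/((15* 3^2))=-2314528/13334805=-0.17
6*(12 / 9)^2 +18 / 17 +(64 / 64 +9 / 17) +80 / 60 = 14.59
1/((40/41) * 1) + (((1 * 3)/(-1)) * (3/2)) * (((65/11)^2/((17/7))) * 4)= -21209663/82280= -257.77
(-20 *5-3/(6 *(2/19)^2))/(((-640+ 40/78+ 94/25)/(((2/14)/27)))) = 41925/34710704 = 0.00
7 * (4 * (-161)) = -4508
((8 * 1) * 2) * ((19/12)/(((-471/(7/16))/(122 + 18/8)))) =-66101/22608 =-2.92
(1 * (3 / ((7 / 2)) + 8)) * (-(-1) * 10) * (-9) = -5580 / 7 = -797.14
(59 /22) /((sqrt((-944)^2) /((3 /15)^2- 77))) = -481 /2200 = -0.22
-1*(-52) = 52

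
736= 736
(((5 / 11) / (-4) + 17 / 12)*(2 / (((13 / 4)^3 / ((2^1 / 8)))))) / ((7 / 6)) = 2752 / 169169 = 0.02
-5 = -5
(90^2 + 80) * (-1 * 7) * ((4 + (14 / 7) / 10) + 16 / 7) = -371372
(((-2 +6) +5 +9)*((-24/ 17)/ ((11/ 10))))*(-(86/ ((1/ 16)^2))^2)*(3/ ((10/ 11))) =628176715776/ 17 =36951571516.24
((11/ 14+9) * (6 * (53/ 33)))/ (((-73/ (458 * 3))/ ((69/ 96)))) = -114731061/ 89936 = -1275.70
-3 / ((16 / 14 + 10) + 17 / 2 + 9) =-42 / 401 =-0.10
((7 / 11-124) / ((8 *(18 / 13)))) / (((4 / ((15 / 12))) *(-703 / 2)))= 88205 / 8908416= 0.01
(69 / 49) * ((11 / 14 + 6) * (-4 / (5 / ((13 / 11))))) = -9.03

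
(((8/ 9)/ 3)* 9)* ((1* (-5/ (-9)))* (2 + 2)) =160/ 27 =5.93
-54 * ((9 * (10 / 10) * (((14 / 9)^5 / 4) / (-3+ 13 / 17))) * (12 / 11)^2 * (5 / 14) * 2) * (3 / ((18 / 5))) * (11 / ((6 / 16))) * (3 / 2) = 261228800 / 16929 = 15430.85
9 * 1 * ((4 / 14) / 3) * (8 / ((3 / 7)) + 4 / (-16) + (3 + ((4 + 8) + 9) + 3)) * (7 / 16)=545 / 32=17.03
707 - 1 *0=707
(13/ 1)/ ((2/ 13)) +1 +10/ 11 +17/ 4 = 3989/ 44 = 90.66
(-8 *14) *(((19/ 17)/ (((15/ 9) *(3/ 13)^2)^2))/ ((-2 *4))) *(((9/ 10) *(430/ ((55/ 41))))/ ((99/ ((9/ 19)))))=2741.63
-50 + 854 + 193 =997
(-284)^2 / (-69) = -80656 / 69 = -1168.93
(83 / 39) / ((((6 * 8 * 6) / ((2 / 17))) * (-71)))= -83 / 6778512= -0.00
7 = 7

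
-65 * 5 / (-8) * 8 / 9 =325 / 9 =36.11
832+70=902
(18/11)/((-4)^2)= 9/88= 0.10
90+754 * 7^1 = 5368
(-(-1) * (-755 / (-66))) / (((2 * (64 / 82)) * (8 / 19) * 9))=588145 / 304128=1.93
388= 388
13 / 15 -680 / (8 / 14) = -1189.13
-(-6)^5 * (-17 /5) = -132192 /5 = -26438.40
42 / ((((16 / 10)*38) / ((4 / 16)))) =0.17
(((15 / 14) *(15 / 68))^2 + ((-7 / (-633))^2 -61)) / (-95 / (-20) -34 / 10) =-45.14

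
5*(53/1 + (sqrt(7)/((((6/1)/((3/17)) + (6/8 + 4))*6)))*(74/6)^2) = 2738*sqrt(7)/837 + 265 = 273.65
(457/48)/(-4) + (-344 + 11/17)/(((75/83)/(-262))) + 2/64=8123418053/81600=99551.69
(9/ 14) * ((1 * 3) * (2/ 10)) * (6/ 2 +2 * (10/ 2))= 5.01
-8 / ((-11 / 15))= 120 / 11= 10.91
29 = 29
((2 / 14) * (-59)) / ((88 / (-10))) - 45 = -44.04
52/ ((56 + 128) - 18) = 26/ 83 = 0.31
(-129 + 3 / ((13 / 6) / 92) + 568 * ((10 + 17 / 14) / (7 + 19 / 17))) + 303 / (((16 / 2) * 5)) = 198575777 / 251160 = 790.63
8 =8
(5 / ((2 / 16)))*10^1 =400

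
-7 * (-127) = 889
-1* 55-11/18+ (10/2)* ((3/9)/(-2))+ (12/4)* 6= -346/9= -38.44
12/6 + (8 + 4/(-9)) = 86/9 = 9.56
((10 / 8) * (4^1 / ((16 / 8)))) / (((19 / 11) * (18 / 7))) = 385 / 684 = 0.56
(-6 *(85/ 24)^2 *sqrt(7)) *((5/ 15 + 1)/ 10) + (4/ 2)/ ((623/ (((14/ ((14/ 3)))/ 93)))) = 2/ 19313 -1445 *sqrt(7)/ 144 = -26.55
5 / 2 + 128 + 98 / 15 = 4111 / 30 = 137.03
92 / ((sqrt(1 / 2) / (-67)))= -8717.21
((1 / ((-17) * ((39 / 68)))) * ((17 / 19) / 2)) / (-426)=17 / 157833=0.00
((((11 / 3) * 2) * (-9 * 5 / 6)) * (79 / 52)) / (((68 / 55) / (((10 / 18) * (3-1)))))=-1194875 / 15912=-75.09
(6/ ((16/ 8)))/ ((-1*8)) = -3/ 8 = -0.38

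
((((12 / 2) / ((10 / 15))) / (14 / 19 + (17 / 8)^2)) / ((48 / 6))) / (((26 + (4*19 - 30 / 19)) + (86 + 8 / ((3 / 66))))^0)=456 / 2129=0.21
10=10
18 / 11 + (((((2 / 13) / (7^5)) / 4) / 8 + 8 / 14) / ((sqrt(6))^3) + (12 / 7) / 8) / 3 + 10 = 1997633 * sqrt(6) / 377552448 + 1803 / 154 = 11.72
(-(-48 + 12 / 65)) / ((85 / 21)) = 11.81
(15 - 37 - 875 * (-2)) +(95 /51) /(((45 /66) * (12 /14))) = 794615 /459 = 1731.19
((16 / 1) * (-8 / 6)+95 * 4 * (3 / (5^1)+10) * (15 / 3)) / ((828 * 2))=15089 / 1242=12.15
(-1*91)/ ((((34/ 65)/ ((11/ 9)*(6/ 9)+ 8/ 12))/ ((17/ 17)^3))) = -118300/ 459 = -257.73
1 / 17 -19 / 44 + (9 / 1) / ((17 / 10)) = 3681 / 748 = 4.92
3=3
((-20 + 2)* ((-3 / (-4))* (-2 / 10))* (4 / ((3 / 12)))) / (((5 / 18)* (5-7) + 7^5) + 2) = 0.00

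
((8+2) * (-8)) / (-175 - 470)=16 / 129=0.12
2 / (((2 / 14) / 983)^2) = 94696322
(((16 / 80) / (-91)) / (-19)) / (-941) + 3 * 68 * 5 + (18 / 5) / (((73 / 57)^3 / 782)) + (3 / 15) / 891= 6654987890272771898 / 2819687022066915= 2360.19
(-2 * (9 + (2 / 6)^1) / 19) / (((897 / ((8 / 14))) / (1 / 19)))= -32 / 971451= -0.00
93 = 93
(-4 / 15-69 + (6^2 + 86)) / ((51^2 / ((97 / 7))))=10961 / 39015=0.28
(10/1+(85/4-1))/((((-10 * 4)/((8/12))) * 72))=-121/17280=-0.01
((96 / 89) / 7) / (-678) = -16 / 70399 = -0.00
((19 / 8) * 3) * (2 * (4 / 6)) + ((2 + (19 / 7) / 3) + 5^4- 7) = 26477 / 42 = 630.40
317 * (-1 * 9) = -2853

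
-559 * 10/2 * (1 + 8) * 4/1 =-100620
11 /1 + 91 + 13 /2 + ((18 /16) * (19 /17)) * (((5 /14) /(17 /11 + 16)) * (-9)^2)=40632517 /367472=110.57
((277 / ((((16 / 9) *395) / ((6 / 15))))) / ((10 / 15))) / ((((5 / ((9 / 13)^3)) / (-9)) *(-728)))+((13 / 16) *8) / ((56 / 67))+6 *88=535.78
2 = 2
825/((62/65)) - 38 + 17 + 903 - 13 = 107503/62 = 1733.92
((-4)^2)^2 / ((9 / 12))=1024 / 3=341.33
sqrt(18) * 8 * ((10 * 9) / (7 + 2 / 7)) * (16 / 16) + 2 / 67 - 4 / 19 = -230 / 1273 + 5040 * sqrt(2) / 17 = 419.09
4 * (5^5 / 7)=12500 / 7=1785.71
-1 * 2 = -2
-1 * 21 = -21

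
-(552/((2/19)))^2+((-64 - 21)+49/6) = -164997677/6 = -27499612.83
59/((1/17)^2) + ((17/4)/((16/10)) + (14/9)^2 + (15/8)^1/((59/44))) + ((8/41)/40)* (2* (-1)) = 534755607499/31350240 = 17057.46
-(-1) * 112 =112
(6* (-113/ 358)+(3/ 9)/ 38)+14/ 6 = 3049/ 6802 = 0.45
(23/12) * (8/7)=46/21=2.19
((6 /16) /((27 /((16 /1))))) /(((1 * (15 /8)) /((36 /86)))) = 32 /645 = 0.05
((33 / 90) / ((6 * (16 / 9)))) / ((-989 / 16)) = -0.00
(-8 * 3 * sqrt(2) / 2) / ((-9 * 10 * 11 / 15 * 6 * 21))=sqrt(2) / 693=0.00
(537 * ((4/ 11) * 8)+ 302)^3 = 8622691714216/ 1331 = 6478355908.50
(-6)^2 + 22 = 58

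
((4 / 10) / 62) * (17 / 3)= 17 / 465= 0.04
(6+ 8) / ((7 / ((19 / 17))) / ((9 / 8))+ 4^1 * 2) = 1197 / 1160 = 1.03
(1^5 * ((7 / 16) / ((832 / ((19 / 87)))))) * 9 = 0.00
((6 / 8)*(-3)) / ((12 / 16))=-3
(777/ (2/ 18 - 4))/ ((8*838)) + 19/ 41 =595921/ 1374320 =0.43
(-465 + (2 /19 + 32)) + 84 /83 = -681079 /1577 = -431.88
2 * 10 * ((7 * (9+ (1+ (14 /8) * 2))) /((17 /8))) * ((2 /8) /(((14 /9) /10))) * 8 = 194400 /17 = 11435.29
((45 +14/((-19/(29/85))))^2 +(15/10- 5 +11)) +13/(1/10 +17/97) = 2865205040399/1392792150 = 2057.17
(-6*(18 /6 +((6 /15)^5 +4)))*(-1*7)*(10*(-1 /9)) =-613396 /1875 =-327.14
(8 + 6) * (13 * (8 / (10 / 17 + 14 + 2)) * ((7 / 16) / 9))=10829 / 2538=4.27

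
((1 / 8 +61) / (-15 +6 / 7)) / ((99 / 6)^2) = -1141 / 71874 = -0.02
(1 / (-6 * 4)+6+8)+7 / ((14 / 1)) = 347 / 24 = 14.46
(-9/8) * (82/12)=-123/16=-7.69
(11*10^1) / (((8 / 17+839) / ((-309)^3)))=-3866007.02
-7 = -7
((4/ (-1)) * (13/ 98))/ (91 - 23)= -13/ 1666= -0.01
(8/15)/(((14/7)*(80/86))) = 43/150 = 0.29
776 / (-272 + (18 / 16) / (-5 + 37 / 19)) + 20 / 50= -1547562 / 631895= -2.45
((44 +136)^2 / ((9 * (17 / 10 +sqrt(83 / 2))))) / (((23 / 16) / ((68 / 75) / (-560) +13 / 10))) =-29665408 / 207207 +8725120 * sqrt(166) / 207207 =399.36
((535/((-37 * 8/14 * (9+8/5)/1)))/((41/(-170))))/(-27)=-1591625/4341654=-0.37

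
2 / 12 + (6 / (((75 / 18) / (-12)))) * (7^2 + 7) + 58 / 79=-11456333 / 11850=-966.78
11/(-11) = -1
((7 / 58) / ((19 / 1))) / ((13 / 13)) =7 / 1102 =0.01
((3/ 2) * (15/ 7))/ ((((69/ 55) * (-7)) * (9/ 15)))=-1375/ 2254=-0.61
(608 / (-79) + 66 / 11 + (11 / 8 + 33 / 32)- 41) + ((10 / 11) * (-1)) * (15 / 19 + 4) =-23587757 / 528352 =-44.64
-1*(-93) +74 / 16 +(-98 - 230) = -1843 / 8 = -230.38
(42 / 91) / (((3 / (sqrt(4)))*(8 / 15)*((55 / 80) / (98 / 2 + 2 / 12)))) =5900 / 143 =41.26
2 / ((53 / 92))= 184 / 53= 3.47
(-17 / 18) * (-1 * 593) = 10081 / 18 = 560.06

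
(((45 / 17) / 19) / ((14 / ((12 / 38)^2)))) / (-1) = -810 / 816221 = -0.00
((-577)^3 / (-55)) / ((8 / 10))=192100033 / 44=4365909.84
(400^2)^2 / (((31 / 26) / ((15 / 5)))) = 1996800000000 / 31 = 64412903225.81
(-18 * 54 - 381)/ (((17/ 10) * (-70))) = 1353/ 119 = 11.37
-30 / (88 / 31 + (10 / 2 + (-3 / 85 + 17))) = -79050 / 65357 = -1.21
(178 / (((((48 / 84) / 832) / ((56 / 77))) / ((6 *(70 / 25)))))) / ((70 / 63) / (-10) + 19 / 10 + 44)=241145856 / 3487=69155.68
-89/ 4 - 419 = -1765/ 4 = -441.25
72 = 72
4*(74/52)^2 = 1369/169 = 8.10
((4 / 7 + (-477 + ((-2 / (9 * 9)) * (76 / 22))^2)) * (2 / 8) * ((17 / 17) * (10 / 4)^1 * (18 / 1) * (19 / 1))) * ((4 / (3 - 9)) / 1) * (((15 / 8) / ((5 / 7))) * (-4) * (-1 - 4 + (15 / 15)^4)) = 251517506785 / 88209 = 2851381.46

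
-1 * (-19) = 19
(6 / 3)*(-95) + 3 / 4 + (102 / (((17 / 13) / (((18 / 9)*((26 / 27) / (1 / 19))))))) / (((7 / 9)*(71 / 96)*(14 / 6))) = 26958973 / 13916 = 1937.26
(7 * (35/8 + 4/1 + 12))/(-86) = -1141/688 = -1.66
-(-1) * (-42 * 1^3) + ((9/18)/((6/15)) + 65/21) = -3163/84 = -37.65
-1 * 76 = -76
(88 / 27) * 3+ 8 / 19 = 1744 / 171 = 10.20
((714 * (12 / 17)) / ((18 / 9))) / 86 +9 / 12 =633 / 172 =3.68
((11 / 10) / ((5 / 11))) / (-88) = -11 / 400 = -0.03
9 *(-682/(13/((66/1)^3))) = -1764650448/13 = -135742342.15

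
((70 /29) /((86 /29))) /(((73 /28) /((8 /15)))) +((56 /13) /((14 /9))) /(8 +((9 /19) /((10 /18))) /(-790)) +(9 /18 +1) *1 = 295834463089 /146983304598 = 2.01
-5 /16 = -0.31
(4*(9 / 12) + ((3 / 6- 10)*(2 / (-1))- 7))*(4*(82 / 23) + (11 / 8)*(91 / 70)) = 88587 / 368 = 240.73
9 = 9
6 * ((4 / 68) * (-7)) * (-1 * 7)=294 / 17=17.29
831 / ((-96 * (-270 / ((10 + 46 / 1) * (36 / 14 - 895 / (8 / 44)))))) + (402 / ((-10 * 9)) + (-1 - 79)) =-19261931 / 2160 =-8917.56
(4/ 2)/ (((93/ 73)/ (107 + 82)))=9198/ 31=296.71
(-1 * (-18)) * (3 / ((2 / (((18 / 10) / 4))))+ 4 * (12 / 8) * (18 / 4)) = 9963 / 20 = 498.15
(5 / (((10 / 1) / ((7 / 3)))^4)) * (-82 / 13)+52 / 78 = 603559 / 1053000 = 0.57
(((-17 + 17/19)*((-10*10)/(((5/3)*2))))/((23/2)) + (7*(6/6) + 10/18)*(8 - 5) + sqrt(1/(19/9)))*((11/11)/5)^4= 3*sqrt(19)/11875 + 84796/819375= 0.10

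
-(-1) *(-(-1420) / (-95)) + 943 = 17633 / 19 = 928.05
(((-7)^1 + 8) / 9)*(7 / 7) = 1 / 9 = 0.11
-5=-5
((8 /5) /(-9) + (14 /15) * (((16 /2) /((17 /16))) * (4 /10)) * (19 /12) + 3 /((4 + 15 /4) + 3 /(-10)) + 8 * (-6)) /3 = -14.44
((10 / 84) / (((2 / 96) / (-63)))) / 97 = -360 / 97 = -3.71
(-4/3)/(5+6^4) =-0.00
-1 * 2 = -2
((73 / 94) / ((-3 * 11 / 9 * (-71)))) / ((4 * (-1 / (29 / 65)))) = -6351 / 19087640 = -0.00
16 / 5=3.20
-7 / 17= -0.41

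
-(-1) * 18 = 18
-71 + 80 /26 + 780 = 9257 /13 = 712.08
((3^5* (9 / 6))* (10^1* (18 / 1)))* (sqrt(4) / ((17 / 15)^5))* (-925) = -92171798437500 / 1419857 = -64916254.55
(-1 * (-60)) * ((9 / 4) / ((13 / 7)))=945 / 13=72.69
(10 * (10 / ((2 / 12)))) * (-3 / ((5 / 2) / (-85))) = 61200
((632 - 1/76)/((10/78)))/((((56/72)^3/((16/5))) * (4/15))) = 4096708083/32585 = 125723.74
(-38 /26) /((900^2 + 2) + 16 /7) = -133 /73710390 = -0.00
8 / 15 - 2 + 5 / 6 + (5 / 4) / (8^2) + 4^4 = 980683 / 3840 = 255.39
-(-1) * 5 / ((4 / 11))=55 / 4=13.75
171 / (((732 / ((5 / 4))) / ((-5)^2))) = 7125 / 976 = 7.30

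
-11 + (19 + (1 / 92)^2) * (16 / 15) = 73532 / 7935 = 9.27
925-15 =910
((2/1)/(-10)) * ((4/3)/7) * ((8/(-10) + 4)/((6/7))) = -32/225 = -0.14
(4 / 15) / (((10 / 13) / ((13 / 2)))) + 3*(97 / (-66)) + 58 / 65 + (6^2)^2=27772099 / 21450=1294.74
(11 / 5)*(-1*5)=-11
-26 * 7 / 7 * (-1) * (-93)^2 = 224874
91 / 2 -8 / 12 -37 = 47 / 6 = 7.83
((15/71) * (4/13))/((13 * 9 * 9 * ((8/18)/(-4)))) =-20/35997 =-0.00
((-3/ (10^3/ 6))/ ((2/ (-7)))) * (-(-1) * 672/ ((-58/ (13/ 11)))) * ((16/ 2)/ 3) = -91728/ 39875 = -2.30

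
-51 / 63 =-17 / 21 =-0.81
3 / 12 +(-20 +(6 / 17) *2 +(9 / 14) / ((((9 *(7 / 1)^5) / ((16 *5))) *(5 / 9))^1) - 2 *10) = -312353199 / 8000132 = -39.04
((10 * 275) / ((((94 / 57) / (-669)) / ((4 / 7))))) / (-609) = 69910500 / 66787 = 1046.77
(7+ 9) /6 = 8 /3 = 2.67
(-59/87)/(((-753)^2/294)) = -0.00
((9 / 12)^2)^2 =81 / 256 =0.32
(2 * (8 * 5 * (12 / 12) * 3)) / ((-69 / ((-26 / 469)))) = 2080 / 10787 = 0.19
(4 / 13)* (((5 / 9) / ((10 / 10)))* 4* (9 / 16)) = 5 / 13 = 0.38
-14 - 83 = -97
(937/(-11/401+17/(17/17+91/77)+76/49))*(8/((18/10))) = 5891556160/13178553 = 447.06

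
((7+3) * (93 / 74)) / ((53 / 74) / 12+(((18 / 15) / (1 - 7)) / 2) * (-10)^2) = -11160 / 8827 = -1.26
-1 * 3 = -3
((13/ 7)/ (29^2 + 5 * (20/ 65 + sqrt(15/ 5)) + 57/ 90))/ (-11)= -1667203590/ 8325422110313 + 9886500 * sqrt(3)/ 8325422110313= -0.00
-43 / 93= -0.46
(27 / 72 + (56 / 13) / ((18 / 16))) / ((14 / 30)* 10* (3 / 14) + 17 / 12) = 3935 / 2262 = 1.74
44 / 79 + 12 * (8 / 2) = 3836 / 79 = 48.56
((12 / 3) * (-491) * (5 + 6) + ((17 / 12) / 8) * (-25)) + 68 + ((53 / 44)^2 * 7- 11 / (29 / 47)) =-7258778539 / 336864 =-21548.10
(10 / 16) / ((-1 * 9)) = -5 / 72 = -0.07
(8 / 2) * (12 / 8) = 6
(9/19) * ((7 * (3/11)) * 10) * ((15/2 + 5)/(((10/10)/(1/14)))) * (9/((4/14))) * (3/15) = 42525/836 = 50.87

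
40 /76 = 0.53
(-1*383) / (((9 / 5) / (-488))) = 934520 / 9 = 103835.56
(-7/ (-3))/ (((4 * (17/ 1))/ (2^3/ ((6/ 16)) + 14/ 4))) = 1043/ 1224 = 0.85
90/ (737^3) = 90/ 400315553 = 0.00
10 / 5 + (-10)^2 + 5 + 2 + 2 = 111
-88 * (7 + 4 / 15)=-9592 / 15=-639.47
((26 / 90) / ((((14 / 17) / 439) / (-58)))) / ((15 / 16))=-45016816 / 4725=-9527.37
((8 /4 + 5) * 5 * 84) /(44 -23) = 140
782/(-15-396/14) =-5474/303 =-18.07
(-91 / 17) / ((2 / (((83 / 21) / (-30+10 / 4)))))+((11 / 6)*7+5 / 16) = 607249 / 44880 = 13.53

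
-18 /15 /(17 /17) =-6 /5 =-1.20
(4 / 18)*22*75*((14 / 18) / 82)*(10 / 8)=9625 / 2214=4.35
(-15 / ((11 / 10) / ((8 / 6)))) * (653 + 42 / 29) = -11899.06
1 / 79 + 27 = 2134 / 79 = 27.01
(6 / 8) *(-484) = -363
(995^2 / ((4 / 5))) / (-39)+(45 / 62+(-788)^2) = 2849434819 / 4836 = 589213.16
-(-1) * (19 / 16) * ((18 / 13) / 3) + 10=10.55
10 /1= 10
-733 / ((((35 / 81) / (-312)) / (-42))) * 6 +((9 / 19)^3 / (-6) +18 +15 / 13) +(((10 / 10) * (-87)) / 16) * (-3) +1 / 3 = -133375471.42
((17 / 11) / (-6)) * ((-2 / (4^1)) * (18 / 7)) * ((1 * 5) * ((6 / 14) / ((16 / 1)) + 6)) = 9.98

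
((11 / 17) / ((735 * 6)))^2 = 121 / 5620500900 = 0.00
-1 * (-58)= 58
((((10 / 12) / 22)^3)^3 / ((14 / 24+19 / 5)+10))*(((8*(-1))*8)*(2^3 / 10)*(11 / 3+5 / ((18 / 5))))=-177734375 / 61521578555728034304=-0.00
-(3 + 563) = -566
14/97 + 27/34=3095/3298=0.94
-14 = -14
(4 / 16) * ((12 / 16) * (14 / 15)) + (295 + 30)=13007 / 40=325.18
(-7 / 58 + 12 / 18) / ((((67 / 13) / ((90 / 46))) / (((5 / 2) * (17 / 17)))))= 92625 / 178756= 0.52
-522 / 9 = -58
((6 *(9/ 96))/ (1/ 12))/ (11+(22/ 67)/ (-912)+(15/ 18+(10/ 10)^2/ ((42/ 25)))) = 1443582/ 2657947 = 0.54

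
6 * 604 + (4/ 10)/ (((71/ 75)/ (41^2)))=307734/ 71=4334.28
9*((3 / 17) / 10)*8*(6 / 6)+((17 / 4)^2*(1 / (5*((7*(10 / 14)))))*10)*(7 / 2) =36119 / 1360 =26.56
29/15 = 1.93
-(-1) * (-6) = -6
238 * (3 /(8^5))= 357 /16384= 0.02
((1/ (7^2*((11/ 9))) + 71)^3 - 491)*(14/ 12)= 417284.67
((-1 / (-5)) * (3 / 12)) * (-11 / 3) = -11 / 60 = -0.18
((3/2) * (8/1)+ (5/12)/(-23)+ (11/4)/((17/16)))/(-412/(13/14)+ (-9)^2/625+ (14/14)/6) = -555449375/16903365574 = -0.03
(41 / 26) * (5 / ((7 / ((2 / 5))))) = 0.45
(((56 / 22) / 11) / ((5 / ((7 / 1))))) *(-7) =-1372 / 605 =-2.27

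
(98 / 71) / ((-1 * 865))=-0.00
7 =7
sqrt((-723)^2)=723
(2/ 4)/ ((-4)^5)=-0.00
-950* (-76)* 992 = 71622400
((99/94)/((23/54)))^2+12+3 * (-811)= -2821941252/1168561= -2414.89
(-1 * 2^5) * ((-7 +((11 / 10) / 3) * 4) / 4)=44.27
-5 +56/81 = -349/81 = -4.31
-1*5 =-5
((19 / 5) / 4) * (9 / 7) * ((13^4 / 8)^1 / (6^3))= 20.19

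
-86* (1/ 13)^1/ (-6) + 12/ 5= 683/ 195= 3.50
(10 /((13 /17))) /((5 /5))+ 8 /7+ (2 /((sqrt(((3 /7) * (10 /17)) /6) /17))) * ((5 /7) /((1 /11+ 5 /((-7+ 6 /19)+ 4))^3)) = 1294 /91 - 3001494177 * sqrt(595) /3437377244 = -7.08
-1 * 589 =-589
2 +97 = 99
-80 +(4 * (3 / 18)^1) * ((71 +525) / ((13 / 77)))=88664 / 39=2273.44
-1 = -1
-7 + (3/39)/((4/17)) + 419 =21441/52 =412.33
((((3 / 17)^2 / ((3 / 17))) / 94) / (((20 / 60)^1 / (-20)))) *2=-180 / 799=-0.23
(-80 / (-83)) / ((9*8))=10 / 747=0.01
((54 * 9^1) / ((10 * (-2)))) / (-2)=243 / 20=12.15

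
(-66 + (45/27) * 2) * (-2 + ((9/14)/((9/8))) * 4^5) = -767416/21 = -36543.62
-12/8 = -1.50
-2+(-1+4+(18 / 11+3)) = 62 / 11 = 5.64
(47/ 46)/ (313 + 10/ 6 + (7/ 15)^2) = 10575/ 3259054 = 0.00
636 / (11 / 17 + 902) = 3604 / 5115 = 0.70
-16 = -16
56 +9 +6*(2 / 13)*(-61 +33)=39.15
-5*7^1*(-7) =245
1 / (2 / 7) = 7 / 2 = 3.50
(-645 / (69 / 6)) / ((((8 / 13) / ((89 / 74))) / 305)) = -227610825 / 6808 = -33432.85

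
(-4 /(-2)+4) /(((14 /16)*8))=6 /7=0.86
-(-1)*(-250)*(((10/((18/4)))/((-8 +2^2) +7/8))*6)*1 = 3200/3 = 1066.67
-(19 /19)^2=-1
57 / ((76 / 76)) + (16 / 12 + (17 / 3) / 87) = 15242 / 261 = 58.40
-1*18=-18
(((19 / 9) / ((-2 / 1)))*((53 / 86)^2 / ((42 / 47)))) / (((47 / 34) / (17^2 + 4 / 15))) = -3936805073 / 41935320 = -93.88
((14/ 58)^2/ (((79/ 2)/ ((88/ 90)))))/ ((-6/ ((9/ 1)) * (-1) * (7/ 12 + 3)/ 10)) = 17248/ 2856877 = 0.01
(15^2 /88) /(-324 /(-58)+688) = 6525 /1770032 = 0.00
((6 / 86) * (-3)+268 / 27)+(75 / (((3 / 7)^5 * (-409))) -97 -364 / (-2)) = 116860757 / 1424547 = 82.03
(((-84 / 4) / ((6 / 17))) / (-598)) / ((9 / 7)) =833 / 10764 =0.08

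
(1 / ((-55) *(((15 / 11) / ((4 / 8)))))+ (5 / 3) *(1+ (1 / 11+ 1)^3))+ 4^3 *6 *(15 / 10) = 38587273 / 66550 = 579.82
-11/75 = -0.15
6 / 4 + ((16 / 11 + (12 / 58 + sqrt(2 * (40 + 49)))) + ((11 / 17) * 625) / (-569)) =15124191 / 6171374 + sqrt(178) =15.79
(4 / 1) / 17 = 4 / 17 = 0.24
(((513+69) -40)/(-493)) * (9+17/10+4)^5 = -18601842572397/24650000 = -754638.64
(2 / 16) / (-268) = -1 / 2144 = -0.00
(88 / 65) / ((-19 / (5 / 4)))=-22 / 247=-0.09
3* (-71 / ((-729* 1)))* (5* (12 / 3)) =1420 / 243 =5.84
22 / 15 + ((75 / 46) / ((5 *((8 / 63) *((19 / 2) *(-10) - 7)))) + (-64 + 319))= 48128939 / 187680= 256.44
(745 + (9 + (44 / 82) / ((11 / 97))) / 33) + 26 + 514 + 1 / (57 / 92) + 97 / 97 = 1288.03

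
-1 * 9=-9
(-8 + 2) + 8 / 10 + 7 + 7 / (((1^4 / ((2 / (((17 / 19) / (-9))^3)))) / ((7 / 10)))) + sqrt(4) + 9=-244695907 / 24565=-9961.16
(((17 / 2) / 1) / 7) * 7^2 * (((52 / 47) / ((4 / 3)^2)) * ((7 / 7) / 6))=4641 / 752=6.17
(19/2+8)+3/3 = 37/2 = 18.50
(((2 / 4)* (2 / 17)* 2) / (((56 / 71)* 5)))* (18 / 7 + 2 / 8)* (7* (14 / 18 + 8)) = 5.17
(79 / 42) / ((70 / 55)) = 869 / 588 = 1.48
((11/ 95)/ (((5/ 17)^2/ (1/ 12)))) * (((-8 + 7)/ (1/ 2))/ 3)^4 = 12716/ 577125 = 0.02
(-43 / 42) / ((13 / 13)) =-1.02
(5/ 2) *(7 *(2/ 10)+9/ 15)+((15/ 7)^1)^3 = 5090/ 343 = 14.84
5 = 5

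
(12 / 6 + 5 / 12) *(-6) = -29 / 2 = -14.50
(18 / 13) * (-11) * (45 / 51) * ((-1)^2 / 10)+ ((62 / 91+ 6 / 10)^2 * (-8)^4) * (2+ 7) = 212999627907 / 3519425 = 60521.14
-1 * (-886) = 886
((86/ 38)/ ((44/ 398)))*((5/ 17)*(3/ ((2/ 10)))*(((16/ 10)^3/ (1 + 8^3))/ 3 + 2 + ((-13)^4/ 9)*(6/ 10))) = 3137681504459/ 18226890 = 172145.74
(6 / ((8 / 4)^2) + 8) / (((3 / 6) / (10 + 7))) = 323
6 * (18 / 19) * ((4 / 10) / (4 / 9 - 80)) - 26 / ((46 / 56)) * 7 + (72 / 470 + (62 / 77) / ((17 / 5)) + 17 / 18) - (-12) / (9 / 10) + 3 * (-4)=-94822594864831 / 433126226610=-218.93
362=362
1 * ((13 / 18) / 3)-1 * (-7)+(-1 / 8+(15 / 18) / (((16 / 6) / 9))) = 4289 / 432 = 9.93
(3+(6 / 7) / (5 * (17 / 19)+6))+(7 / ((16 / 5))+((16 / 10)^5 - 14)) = 122242559 / 69650000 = 1.76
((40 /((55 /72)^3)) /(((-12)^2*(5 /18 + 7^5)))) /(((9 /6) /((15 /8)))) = 93312 /2013343805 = 0.00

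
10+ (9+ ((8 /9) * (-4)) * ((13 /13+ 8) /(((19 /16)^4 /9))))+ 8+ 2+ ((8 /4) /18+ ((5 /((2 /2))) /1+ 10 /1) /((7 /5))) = -862109795 /8210223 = -105.00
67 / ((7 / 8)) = 76.57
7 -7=0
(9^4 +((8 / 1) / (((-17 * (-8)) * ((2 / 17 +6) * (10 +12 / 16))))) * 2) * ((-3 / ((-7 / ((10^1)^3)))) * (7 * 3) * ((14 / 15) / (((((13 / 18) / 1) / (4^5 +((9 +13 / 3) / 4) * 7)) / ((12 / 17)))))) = 6969472796160000 / 123539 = 56415162791.99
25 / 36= 0.69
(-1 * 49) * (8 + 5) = -637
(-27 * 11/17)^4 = 7780827681/83521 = 93160.14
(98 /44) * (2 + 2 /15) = 4.75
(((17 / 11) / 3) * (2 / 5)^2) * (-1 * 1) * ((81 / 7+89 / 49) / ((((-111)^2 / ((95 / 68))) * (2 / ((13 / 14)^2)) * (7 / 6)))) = -0.00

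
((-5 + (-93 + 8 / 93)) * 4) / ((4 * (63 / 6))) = -18212 / 1953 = -9.33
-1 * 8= -8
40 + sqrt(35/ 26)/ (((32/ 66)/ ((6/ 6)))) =33*sqrt(910)/ 416 + 40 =42.39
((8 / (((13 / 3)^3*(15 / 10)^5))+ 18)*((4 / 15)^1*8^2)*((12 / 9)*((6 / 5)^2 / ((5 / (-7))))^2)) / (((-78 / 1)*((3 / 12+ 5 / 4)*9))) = -57187794944 / 36147515625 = -1.58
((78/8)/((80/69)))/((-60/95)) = -17043/1280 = -13.31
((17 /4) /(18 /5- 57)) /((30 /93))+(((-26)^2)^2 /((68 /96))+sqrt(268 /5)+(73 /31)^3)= 2*sqrt(335) /5+697910267715959 /1081770792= 645162.72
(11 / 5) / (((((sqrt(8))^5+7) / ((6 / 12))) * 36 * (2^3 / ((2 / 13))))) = -77 / 612499680+44 * sqrt(2) / 19140615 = 0.00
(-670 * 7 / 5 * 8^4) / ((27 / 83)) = -318889984 / 27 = -11810740.15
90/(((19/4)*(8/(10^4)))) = 450000/19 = 23684.21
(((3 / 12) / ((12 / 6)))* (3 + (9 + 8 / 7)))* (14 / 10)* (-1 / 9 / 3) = -23 / 270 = -0.09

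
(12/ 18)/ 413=2/ 1239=0.00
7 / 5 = 1.40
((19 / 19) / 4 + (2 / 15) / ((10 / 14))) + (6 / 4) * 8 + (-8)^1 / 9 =10393 / 900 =11.55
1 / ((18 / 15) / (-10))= -25 / 3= -8.33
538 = 538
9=9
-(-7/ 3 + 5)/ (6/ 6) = -8/ 3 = -2.67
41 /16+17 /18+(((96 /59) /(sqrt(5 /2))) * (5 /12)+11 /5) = 8 * sqrt(10) /59+4109 /720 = 6.14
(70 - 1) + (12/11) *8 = 855/11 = 77.73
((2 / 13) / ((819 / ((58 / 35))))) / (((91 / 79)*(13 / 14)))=18328 / 62977005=0.00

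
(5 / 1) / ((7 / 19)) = 95 / 7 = 13.57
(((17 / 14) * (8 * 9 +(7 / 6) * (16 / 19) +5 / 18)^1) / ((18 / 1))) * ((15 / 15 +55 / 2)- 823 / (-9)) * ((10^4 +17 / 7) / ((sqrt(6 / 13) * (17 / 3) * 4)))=1262493914555 * sqrt(78) / 28957824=385044.28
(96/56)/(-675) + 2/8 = 0.25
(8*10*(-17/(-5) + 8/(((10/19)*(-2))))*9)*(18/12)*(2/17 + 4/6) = -60480/17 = -3557.65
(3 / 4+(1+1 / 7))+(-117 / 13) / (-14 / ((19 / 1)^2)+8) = 0.76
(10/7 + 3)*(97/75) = 5.73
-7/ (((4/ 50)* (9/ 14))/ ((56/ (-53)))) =68600/ 477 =143.82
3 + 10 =13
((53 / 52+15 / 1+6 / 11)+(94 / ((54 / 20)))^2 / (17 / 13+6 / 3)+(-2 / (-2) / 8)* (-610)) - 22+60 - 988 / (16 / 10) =-272.75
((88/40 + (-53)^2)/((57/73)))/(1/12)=4104352/95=43203.71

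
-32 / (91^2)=-32 / 8281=-0.00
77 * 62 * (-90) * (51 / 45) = -486948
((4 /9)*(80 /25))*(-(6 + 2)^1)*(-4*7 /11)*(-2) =-28672 /495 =-57.92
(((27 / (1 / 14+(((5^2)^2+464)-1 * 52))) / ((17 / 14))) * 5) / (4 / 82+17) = 361620 / 57509759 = 0.01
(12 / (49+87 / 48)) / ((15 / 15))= 64 / 271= 0.24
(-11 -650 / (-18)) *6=452 / 3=150.67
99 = 99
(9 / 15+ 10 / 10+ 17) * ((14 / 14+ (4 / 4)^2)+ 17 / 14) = 837 / 14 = 59.79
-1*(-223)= 223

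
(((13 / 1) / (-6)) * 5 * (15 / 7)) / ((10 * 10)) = -13 / 56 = -0.23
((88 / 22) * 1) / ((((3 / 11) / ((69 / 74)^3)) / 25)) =30113325 / 101306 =297.25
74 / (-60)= -37 / 30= -1.23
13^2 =169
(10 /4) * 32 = 80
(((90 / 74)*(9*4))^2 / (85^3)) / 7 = 104976 / 235406395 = 0.00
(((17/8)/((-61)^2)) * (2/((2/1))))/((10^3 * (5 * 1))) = 17/148840000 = 0.00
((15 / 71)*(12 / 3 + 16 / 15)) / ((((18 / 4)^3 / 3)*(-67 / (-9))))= 608 / 128439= 0.00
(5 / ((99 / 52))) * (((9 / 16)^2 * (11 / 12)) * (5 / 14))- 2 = -6193 / 3584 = -1.73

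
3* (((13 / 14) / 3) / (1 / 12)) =78 / 7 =11.14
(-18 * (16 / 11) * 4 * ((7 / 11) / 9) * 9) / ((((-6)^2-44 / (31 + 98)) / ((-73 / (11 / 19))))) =180354384 / 765325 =235.66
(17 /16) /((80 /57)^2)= 55233 /102400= 0.54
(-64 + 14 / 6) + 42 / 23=-4129 / 69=-59.84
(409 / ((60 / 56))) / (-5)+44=-2426 / 75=-32.35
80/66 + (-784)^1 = -25832/33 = -782.79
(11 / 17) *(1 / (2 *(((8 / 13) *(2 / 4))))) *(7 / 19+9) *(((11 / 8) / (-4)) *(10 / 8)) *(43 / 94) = -30099355 / 15545344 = -1.94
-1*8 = -8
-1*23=-23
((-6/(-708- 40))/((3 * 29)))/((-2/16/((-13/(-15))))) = -52/81345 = -0.00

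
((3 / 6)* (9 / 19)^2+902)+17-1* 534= 278051 / 722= 385.11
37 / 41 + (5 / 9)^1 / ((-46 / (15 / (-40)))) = 41053 / 45264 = 0.91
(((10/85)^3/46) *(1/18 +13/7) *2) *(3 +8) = 10604/7118937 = 0.00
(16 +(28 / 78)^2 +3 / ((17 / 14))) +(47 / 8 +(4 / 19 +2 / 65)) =485697041 / 19651320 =24.72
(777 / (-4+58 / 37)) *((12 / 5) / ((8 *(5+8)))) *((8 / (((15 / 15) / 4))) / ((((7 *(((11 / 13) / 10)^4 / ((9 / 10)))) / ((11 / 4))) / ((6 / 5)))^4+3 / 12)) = -8341743040909291955526111072000000 / 8840741705022964482388557507121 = -943.56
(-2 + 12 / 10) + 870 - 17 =4261 / 5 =852.20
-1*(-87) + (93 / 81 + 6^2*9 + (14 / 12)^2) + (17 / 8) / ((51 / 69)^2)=1532689 / 3672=417.40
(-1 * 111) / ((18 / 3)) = -37 / 2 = -18.50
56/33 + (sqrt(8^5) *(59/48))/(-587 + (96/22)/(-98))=56/33 - 4312 *sqrt(2)/16089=1.32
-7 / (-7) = 1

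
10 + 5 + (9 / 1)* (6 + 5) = 114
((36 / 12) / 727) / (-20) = -3 / 14540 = -0.00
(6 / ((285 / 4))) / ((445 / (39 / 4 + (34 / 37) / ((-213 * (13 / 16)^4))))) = 17539135006 / 9515647663275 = 0.00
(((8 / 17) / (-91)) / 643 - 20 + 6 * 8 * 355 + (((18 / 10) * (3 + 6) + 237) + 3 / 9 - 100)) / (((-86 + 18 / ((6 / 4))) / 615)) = -10505967659363 / 73609354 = -142725.99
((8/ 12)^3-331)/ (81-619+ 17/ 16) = 142864/ 231957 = 0.62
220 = 220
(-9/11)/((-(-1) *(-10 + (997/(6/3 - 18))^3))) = 36864/10901747263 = 0.00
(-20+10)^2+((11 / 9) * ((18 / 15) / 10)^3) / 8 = 12500033 / 125000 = 100.00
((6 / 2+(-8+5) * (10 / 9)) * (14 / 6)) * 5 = -35 / 9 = -3.89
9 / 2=4.50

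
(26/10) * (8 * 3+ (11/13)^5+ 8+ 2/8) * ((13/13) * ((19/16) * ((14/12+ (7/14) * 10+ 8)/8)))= 15678743323/87739392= 178.70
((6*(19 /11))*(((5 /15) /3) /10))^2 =0.01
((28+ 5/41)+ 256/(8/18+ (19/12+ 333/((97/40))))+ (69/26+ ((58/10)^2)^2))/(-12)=-125817162381507/1296791665000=-97.02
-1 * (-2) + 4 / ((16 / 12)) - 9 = -4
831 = 831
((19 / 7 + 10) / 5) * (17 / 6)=1513 / 210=7.20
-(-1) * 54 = 54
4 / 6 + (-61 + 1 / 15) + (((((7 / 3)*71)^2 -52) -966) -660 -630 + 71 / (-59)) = 66576712 / 2655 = 25075.97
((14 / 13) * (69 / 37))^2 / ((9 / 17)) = 1762628 / 231361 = 7.62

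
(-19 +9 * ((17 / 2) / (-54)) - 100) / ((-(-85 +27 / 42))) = -10115 / 7086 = -1.43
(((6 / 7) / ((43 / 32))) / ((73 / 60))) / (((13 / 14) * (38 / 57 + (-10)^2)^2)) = 51840 / 930440407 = 0.00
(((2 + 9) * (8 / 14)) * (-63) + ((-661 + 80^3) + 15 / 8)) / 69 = 4087559 / 552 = 7405.00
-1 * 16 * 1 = -16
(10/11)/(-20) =-1/22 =-0.05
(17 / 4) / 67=17 / 268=0.06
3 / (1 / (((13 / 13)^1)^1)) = 3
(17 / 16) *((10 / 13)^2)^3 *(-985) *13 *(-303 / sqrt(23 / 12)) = 616904.22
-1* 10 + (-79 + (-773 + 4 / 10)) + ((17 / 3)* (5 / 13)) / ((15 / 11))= -860.00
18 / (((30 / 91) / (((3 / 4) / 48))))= 273 / 320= 0.85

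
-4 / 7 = -0.57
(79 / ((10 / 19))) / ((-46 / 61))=-91561 / 460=-199.05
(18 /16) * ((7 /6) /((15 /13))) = 91 /80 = 1.14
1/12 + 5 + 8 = 157/12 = 13.08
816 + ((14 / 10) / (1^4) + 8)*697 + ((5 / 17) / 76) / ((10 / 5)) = 95192001 / 12920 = 7367.80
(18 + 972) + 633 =1623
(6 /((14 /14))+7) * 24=312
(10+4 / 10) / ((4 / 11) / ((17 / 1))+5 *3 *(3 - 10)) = -9724 / 98155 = -0.10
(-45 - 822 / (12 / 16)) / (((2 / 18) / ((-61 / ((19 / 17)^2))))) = 181032201 / 361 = 501474.24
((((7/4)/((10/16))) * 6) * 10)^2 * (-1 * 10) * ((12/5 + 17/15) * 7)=-6980736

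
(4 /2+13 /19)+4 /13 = 739 /247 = 2.99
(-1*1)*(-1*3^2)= 9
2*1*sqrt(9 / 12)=sqrt(3)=1.73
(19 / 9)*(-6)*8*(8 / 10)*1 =-1216 / 15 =-81.07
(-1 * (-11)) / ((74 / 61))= 671 / 74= 9.07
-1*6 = -6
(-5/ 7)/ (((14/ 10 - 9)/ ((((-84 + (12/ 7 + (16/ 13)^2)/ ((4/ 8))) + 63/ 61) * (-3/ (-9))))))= -2.40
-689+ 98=-591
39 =39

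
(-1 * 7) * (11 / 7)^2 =-121 / 7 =-17.29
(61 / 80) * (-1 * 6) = -183 / 40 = -4.58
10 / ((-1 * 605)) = -0.02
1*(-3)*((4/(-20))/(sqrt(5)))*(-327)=-87.74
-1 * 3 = -3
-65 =-65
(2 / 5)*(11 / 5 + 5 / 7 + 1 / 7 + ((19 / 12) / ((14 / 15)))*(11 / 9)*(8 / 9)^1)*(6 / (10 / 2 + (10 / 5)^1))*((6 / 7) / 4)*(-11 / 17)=-305624 / 1311975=-0.23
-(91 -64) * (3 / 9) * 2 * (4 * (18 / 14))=-648 / 7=-92.57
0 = 0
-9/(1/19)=-171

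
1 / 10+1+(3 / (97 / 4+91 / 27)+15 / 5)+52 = 1676703 / 29830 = 56.21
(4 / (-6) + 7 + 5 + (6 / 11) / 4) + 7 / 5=4247 / 330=12.87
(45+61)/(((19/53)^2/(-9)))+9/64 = -171503055/23104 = -7423.09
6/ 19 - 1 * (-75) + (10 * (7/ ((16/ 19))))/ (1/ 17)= 226243/ 152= 1488.44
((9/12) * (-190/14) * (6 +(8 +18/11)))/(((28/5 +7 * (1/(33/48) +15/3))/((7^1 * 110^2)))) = -13007500/49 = -265459.18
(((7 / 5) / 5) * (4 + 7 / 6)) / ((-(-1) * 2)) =217 / 300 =0.72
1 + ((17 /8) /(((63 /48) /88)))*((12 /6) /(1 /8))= 47893 /21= 2280.62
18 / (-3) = -6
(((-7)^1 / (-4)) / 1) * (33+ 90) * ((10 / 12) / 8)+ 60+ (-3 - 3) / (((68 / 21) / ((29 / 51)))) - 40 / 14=78.51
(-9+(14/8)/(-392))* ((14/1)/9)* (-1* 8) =2017/18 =112.06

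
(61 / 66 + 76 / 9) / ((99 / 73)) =135415 / 19602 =6.91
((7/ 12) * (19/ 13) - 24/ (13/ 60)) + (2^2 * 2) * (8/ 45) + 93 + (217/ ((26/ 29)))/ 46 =-275363/ 26910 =-10.23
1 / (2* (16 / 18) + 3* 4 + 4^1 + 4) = 0.05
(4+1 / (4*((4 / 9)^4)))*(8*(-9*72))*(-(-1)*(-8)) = 431608.50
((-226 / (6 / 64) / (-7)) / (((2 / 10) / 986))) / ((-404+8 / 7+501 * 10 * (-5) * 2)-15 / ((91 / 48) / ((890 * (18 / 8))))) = -11587472 / 452817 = -25.59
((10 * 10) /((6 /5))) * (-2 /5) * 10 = -1000 /3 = -333.33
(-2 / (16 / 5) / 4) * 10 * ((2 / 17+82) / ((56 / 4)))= -9.16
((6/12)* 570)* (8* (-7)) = -15960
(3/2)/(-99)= -1/66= -0.02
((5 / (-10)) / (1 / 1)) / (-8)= 1 / 16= 0.06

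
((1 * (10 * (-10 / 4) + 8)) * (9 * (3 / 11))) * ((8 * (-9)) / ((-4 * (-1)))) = 8262 / 11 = 751.09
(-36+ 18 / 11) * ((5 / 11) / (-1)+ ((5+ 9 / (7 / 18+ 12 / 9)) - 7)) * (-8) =2857680 / 3751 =761.84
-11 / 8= -1.38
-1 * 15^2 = -225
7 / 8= 0.88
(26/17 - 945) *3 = -48117/17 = -2830.41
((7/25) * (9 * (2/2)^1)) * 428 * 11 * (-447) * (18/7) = -340925112/25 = -13637004.48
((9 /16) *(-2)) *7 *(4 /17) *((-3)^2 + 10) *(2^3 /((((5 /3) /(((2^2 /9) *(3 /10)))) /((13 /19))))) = -6552 /425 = -15.42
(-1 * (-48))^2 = 2304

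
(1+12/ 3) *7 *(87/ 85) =609/ 17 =35.82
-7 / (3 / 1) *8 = -56 / 3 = -18.67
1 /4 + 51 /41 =245 /164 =1.49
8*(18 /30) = 24 /5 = 4.80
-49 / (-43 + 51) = -49 / 8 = -6.12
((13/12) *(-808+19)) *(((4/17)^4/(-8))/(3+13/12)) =328224/4092529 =0.08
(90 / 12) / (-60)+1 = 7 / 8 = 0.88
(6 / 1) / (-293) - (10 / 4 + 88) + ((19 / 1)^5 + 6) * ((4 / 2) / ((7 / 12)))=34823569405 / 4102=8489412.34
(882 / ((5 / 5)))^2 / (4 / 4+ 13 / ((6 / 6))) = 55566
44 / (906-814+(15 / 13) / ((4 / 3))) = 208 / 439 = 0.47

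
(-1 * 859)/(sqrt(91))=-859 * sqrt(91)/91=-90.05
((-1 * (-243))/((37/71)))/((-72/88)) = -21087/37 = -569.92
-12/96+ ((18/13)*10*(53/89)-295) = -2655357/9256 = -286.88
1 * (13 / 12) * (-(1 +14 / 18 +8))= -286 / 27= -10.59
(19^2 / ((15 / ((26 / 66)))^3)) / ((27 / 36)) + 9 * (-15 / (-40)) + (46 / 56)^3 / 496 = 13410046841204731 / 3961800678528000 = 3.38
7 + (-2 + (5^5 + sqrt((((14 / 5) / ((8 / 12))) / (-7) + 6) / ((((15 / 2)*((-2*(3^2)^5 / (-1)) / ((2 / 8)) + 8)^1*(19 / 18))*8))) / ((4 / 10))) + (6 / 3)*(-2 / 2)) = 3128.00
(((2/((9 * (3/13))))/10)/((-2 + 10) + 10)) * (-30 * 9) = -13/9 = -1.44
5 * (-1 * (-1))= 5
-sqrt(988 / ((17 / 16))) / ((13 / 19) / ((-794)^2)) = -95826272*sqrt(4199) / 221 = -28097343.21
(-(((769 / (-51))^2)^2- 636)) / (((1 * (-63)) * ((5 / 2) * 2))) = 69081032897 / 426207663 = 162.08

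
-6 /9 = -2 /3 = -0.67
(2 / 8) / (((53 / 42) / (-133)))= -2793 / 106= -26.35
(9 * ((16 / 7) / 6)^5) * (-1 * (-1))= 32768 / 453789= 0.07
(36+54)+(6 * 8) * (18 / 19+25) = 25374 / 19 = 1335.47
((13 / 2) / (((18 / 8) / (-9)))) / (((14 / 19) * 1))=-247 / 7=-35.29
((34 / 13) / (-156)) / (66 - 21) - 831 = -831.00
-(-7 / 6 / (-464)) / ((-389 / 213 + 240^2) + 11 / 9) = -213 / 4879425856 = -0.00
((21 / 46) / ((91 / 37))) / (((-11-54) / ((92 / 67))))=-222 / 56615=-0.00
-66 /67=-0.99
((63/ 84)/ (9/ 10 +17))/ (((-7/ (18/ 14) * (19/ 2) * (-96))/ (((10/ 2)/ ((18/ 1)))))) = 25/ 10665536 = 0.00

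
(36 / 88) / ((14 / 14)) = 9 / 22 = 0.41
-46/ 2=-23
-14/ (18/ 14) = -98/ 9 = -10.89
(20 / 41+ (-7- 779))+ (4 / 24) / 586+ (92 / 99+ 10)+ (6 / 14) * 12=-25622371729 / 33300036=-769.44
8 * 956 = 7648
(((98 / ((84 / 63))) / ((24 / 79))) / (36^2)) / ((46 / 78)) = 50323 / 158976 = 0.32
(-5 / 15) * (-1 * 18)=6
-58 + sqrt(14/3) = -58 + sqrt(42)/3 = -55.84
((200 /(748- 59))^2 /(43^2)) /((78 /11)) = 220000 /34232606031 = 0.00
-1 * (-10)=10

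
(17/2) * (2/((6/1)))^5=17/486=0.03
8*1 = 8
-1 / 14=-0.07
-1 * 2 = -2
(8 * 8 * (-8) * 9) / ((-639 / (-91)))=-46592 / 71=-656.23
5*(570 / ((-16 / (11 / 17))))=-15675 / 136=-115.26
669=669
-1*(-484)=484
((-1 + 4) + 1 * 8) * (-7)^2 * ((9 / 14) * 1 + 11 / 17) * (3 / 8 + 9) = 1772925 / 272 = 6518.11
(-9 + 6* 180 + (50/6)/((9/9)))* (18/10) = 9714/5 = 1942.80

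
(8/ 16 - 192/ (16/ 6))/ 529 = -143/ 1058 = -0.14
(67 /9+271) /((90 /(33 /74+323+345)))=12395929 /5994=2068.06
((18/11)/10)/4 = 9/220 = 0.04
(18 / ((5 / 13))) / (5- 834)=-234 / 4145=-0.06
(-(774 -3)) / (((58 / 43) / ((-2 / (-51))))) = -11051 / 493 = -22.42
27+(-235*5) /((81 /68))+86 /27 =-77455 /81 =-956.23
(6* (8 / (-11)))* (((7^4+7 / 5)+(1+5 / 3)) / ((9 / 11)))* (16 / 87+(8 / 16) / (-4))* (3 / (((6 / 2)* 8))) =-12751 / 135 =-94.45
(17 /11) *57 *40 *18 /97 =697680 /1067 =653.87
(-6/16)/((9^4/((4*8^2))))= -32/2187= -0.01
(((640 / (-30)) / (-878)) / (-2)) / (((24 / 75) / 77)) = -3850 / 1317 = -2.92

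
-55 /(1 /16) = -880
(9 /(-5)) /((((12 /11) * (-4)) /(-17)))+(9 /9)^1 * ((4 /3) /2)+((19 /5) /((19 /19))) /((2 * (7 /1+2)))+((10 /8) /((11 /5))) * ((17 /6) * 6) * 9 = 639913 /7920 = 80.80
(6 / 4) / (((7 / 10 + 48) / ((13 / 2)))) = 195 / 974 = 0.20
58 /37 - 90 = -3272 /37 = -88.43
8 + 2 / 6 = 25 / 3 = 8.33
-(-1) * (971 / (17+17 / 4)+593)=54289 / 85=638.69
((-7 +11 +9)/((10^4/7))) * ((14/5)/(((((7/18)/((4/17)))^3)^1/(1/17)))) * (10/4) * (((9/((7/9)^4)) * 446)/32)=249584888358/877335904375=0.28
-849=-849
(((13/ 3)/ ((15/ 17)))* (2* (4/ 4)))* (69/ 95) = 10166/ 1425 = 7.13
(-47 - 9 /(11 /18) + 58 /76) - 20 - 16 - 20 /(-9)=-356419 /3762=-94.74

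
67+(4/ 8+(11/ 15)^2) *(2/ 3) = 45692/ 675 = 67.69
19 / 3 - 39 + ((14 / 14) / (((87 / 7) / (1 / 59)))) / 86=-4806767 / 147146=-32.67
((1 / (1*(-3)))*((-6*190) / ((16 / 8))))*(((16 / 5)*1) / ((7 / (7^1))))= 608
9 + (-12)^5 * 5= -1244151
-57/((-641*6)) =19/1282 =0.01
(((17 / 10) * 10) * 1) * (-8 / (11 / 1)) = -136 / 11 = -12.36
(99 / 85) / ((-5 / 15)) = -3.49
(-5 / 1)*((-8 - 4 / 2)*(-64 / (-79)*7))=22400 / 79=283.54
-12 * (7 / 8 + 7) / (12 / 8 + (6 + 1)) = -11.12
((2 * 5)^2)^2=10000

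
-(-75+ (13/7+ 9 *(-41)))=442.14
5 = 5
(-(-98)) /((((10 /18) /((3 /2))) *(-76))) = -1323 /380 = -3.48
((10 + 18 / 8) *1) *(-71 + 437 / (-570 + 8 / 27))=-879.15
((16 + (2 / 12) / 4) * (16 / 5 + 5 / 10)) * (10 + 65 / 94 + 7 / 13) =39096827 / 58656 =666.54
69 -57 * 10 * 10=-5631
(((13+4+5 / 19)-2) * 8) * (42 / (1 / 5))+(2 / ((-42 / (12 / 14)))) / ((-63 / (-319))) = 1503974278 / 58653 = 25641.90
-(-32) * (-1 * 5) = -160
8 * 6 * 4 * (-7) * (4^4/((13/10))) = -264664.62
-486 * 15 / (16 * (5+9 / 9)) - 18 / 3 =-1311 / 16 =-81.94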